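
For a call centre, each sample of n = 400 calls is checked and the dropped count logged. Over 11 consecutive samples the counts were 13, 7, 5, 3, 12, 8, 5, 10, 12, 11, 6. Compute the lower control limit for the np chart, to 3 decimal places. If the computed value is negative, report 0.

0.000

p̄ = Σdᵢ / (k·n) = 92 / (11 × 400) = 0.02091
LCL = np̄ − 3·√(np̄(1−p̄)) = 8.3636 − 3 × 2.8616 = -0.2212 → 0 (negative, so LCL = 0)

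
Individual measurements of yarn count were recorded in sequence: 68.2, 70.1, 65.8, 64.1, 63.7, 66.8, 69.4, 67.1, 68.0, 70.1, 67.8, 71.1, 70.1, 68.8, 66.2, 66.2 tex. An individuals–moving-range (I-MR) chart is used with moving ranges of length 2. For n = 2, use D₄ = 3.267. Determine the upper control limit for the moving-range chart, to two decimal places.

6.49

Moving ranges: 1.9, 4.3, 1.7, 0.4, 3.1, 2.6, 2.3, 0.9, 2.1, 2.3, 3.3, 1.0, 1.3, 2.6, 0.0; M̄R̄ = 29.8000 / 15 = 1.9867
UCL_MR = D₄·M̄R̄ = 3.267 × 1.9867 = 6.4904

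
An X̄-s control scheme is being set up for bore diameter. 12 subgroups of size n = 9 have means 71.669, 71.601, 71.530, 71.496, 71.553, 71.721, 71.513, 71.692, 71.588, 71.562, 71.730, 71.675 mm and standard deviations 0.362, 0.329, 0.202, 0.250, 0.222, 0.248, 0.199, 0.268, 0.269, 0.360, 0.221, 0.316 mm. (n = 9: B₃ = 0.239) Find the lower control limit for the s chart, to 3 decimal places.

0.065

s̄ = (0.362 + 0.329 + 0.202 + 0.250 + 0.222 + 0.248 + 0.199 + 0.268 + 0.269 + 0.360 + 0.221 + 0.316) / 12 = 0.2705
LCL_s = B₃·s̄ = 0.239 × 0.2705 = 0.0646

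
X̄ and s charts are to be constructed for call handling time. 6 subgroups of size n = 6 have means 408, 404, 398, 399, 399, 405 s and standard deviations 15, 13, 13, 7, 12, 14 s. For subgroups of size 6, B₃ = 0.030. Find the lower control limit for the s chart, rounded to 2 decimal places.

0.37

s̄ = (15 + 13 + 13 + 7 + 12 + 14) / 6 = 12.3333
LCL_s = B₃·s̄ = 0.030 × 12.3333 = 0.3700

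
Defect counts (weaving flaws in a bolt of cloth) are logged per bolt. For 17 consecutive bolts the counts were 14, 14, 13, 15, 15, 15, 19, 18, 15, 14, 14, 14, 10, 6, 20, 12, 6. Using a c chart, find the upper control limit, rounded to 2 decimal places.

24.89

c̄ = (14 + 14 + 13 + 15 + 15 + 15 + 19 + 18 + 15 + 14 + 14 + 14 + 10 + 6 + 20 + 12 + 6) / 17 = 234 / 17 = 13.7647
UCL = c̄ + 3√c̄ = 13.7647 + 3 × √13.7647 = 13.7647 + 3 × 3.7101 = 24.8950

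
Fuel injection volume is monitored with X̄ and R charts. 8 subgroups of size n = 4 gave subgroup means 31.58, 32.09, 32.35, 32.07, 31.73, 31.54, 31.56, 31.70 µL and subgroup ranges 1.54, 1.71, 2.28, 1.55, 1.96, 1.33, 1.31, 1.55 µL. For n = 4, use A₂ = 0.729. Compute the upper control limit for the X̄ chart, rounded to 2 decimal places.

33.03

X̄̄ = (31.58 + 32.09 + 32.35 + 32.07 + 31.73 + 31.54 + 31.56 + 31.70) / 8 = 254.6200 / 8 = 31.8275
R̄ = (1.54 + 1.71 + 2.28 + 1.55 + 1.96 + 1.33 + 1.31 + 1.55) / 8 = 13.2300 / 8 = 1.6538
UCL = X̄̄ + A₂·R̄ = 31.8275 + 0.729 × 1.6538 = 33.0331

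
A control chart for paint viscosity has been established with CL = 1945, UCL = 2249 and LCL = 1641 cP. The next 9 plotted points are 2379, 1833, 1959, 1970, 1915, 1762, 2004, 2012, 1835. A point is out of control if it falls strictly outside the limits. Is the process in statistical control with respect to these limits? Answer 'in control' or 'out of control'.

out of control

Compare each point to [1641, 2249]: sample 1 = 2379 > UCL.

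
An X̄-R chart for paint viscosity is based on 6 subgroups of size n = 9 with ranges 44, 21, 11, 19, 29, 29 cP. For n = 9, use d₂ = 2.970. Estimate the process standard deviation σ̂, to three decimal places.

8.586

R̄ = (44 + 21 + 11 + 19 + 29 + 29) / 6 = 25.5000
σ̂ = R̄ / d₂ = 25.5000 / 2.970 = 8.5859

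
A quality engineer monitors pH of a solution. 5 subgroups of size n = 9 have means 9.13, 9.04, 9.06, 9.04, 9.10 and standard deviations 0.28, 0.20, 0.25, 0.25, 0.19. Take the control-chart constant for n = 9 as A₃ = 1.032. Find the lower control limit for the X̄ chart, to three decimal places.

8.833

X̄̄ = (9.13 + 9.04 + 9.06 + 9.04 + 9.10) / 5 = 9.0740
s̄ = (0.28 + 0.20 + 0.25 + 0.25 + 0.19) / 5 = 0.2340
LCL = X̄̄ − A₃·s̄ = 9.0740 − 1.032 × 0.2340 = 8.8325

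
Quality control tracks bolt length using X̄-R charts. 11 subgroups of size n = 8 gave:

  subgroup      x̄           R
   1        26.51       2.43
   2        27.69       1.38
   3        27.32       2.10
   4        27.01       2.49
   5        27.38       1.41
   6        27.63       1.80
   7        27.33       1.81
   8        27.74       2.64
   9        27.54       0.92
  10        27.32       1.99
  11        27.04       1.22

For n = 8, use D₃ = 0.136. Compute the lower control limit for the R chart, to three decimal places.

R̄ = (2.43 + 1.38 + 2.10 + 2.49 + 1.41 + 1.80 + 1.81 + 2.64 + 0.92 + 1.99 + 1.22) / 11 = 20.1900 / 11 = 1.8355
LCL_R = D₃·R̄ = 0.136 × 1.8355 = 0.2496

0.250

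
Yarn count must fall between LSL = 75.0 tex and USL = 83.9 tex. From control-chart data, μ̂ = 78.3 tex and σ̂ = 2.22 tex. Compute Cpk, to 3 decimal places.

Cpu = (USL − μ̂) / (3σ̂) = (83.9 − 78.3) / (3 × 2.22) = 0.8408; Cpl = (μ̂ − LSL) / (3σ̂) = (78.3 − 75.0) / (3 × 2.22) = 0.4955; Cpk = min(Cpu, Cpl) = 0.4955

0.495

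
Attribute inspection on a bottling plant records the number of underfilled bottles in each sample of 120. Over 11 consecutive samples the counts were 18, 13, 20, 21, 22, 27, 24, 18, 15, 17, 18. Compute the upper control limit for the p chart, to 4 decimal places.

p̄ = Σdᵢ / (k·n) = 213 / (11 × 120) = 0.16136
UCL = p̄ + 3·√(p̄(1−p̄)/n) = 0.16136 + 3 × √(0.16136×0.83864/120) = 0.16136 + 3 × 0.03358 = 0.26211

0.2621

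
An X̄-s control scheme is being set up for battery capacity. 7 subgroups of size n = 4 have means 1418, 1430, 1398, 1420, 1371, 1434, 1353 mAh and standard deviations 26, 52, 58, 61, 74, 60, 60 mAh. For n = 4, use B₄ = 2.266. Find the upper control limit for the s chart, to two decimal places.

126.57

s̄ = (26 + 52 + 58 + 61 + 74 + 60 + 60) / 7 = 55.8571
UCL_s = B₄·s̄ = 2.266 × 55.8571 = 126.5723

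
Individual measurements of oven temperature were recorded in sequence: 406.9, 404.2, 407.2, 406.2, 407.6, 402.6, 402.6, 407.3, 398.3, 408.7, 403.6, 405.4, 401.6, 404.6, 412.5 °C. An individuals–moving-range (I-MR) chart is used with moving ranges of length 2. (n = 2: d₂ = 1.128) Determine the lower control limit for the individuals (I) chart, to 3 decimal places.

X̄ = (406.9 + 404.2 + 407.2 + 406.2 + 407.6 + 402.6 + 402.6 + 407.3 + 398.3 + 408.7 + 403.6 + 405.4 + 401.6 + 404.6 + 412.5) / 15 = 405.2867
Moving ranges: 2.7, 3.0, 1.0, 1.4, 5.0, 0.0, 4.7, 9.0, 10.4, 5.1, 1.8, 3.8, 3.0, 7.9; M̄R̄ = 58.8000 / 14 = 4.2000
LCL = X̄ − 3·M̄R̄/d₂ = 405.2867 − 3 × 4.2000 / 1.128 = 394.1165

394.116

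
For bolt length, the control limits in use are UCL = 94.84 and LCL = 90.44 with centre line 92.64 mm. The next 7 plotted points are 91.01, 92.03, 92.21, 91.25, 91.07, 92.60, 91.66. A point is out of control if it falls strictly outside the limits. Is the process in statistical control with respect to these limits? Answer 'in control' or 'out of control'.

All 7 points lie within [90.44, 94.84].

in control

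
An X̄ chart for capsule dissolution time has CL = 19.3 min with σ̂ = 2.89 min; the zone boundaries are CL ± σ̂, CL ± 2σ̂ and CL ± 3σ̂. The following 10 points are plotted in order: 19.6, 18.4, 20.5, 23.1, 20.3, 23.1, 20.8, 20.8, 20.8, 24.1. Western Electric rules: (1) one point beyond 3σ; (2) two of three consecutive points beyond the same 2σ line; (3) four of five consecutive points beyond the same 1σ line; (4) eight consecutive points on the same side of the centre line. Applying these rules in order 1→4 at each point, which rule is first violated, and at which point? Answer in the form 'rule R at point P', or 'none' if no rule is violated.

rule 4 at point 10

Zone of each point (C = within 1σ̂, B = 1σ̂–2σ̂, A = 2σ̂–3σ̂, * = beyond 3σ̂; sign = side of CL): 1:+C, 2:-C, 3:+C, 4:+B, 5:+C, 6:+B, 7:+C, 8:+C, 9:+C, 10:+B
Rule 4 (eight consecutive points on the same side of the centre line) is satisfied at point 10.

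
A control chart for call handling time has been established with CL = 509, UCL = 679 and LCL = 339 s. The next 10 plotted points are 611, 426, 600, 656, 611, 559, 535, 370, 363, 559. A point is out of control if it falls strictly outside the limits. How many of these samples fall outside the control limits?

All 10 points lie within [339, 679].

0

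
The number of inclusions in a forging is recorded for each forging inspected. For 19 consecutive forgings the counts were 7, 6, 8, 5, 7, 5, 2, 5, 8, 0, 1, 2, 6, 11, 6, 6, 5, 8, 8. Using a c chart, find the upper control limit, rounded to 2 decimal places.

c̄ = (7 + 6 + 8 + 5 + 7 + 5 + 2 + 5 + 8 + 0 + 1 + 2 + 6 + 11 + 6 + 6 + 5 + 8 + 8) / 19 = 106 / 19 = 5.5789
UCL = c̄ + 3√c̄ = 5.5789 + 3 × √5.5789 = 5.5789 + 3 × 2.3620 = 12.6649

12.66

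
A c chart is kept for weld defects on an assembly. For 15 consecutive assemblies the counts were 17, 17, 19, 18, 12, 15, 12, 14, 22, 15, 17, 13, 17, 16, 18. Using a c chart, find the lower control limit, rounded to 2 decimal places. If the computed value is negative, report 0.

4.08

c̄ = (17 + 17 + 19 + 18 + 12 + 15 + 12 + 14 + 22 + 15 + 17 + 13 + 17 + 16 + 18) / 15 = 242 / 15 = 16.1333
LCL = c̄ − 3√c̄ = 16.1333 − 3 × 4.0166 = 4.0834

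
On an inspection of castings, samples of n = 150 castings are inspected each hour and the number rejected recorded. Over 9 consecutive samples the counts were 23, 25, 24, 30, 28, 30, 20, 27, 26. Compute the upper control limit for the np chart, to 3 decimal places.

p̄ = Σdᵢ / (k·n) = 233 / (9 × 150) = 0.17259
UCL = np̄ + 3·√(np̄(1−p̄)) = 25.8889 + 3 × √(25.8889×0.82741) = 25.8889 + 3 × 4.6282 = 39.7736

39.774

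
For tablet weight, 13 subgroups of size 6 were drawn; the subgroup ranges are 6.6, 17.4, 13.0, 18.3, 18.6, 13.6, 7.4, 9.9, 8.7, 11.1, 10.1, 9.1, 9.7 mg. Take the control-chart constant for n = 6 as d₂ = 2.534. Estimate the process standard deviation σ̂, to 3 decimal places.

4.660

R̄ = (6.6 + 17.4 + 13.0 + 18.3 + 18.6 + 13.6 + 7.4 + 9.9 + 8.7 + 11.1 + 10.1 + 9.1 + 9.7) / 13 = 11.8077
σ̂ = R̄ / d₂ = 11.8077 / 2.534 = 4.6597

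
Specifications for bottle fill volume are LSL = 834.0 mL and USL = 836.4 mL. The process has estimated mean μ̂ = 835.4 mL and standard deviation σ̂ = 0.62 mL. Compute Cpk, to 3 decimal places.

0.538

Cpu = (USL − μ̂) / (3σ̂) = (836.4 − 835.4) / (3 × 0.62) = 0.5376; Cpl = (μ̂ − LSL) / (3σ̂) = (835.4 − 834.0) / (3 × 0.62) = 0.7527; Cpk = min(Cpu, Cpl) = 0.5376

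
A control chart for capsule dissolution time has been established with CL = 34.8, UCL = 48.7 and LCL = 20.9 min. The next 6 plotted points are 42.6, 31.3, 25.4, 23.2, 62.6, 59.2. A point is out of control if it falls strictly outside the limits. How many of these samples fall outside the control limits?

2

Compare each point to [20.9, 48.7]: sample 5 = 62.6 > UCL; sample 6 = 59.2 > UCL.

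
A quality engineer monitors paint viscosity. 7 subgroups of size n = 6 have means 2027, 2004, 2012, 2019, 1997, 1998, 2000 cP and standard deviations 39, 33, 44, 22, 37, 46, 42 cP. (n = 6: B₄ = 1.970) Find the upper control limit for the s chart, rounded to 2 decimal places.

74.02

s̄ = (39 + 33 + 44 + 22 + 37 + 46 + 42) / 7 = 37.5714
UCL_s = B₄·s̄ = 1.970 × 37.5714 = 74.0157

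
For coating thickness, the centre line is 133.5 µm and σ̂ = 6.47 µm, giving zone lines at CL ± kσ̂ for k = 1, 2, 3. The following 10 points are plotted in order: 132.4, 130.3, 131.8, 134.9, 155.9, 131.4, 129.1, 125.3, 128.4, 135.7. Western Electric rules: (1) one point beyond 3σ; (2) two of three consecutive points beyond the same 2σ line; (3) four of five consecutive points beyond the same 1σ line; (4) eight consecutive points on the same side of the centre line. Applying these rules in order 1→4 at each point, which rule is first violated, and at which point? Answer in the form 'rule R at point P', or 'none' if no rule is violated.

Zone of each point (C = within 1σ̂, B = 1σ̂–2σ̂, A = 2σ̂–3σ̂, * = beyond 3σ̂; sign = side of CL): 1:-C, 2:-C, 3:-C, 4:+C, 5:+*, 6:-C, 7:-C, 8:-B, 9:-C, 10:+C
Rule 1 (one point beyond the 3σ limits) is satisfied at point 5.

rule 1 at point 5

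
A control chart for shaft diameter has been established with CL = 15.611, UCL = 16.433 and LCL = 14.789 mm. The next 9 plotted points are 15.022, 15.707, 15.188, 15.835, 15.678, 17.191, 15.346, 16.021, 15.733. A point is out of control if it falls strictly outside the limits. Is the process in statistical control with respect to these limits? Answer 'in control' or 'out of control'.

Compare each point to [14.789, 16.433]: sample 6 = 17.191 > UCL.

out of control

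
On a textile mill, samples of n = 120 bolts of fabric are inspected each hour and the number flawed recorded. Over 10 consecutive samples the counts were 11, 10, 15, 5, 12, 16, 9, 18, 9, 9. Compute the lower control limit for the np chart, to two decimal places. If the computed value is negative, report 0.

p̄ = Σdᵢ / (k·n) = 114 / (10 × 120) = 0.09500
LCL = np̄ − 3·√(np̄(1−p̄)) = 11.4000 − 3 × 3.2120 = 1.7640

1.76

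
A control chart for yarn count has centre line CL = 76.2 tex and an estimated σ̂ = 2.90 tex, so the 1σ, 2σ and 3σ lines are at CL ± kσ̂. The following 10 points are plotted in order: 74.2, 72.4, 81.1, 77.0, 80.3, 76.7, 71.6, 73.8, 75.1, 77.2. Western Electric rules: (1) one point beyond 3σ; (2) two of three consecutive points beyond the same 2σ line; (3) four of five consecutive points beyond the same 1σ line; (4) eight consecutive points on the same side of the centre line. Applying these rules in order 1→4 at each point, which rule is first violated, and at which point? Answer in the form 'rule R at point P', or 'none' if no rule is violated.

none

Zone of each point (C = within 1σ̂, B = 1σ̂–2σ̂, A = 2σ̂–3σ̂, * = beyond 3σ̂; sign = side of CL): 1:-C, 2:-B, 3:+B, 4:+C, 5:+B, 6:+C, 7:-B, 8:-C, 9:-C, 10:+C
No rule fires across all 10 points.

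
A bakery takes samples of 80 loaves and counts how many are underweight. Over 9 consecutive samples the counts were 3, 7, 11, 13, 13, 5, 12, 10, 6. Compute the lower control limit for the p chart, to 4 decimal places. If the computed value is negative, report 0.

p̄ = Σdᵢ / (k·n) = 80 / (9 × 80) = 0.11111
LCL = p̄ − 3·√(p̄(1−p̄)/n) = 0.11111 − 3 × 0.03514 = 0.00570

0.0057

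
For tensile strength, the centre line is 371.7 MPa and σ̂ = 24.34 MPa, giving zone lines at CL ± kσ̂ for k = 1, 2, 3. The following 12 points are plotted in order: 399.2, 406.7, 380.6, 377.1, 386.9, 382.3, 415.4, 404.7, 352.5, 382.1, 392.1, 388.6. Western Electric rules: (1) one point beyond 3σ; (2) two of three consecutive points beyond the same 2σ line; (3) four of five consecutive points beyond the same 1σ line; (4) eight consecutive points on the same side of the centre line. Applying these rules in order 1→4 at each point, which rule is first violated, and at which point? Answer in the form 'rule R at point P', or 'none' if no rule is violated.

Zone of each point (C = within 1σ̂, B = 1σ̂–2σ̂, A = 2σ̂–3σ̂, * = beyond 3σ̂; sign = side of CL): 1:+B, 2:+B, 3:+C, 4:+C, 5:+C, 6:+C, 7:+B, 8:+B, 9:-C, 10:+C, 11:+C, 12:+C
Rule 4 (eight consecutive points on the same side of the centre line) is satisfied at point 8.

rule 4 at point 8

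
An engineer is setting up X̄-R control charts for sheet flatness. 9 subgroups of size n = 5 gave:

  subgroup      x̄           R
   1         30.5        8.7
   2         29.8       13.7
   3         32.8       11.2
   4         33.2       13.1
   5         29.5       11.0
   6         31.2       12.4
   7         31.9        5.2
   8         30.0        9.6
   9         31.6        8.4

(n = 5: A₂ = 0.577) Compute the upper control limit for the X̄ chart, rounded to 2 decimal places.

37.15

X̄̄ = (30.5 + 29.8 + 32.8 + 33.2 + 29.5 + 31.2 + 31.9 + 30.0 + 31.6) / 9 = 280.5000 / 9 = 31.1667
R̄ = (8.7 + 13.7 + 11.2 + 13.1 + 11.0 + 12.4 + 5.2 + 9.6 + 8.4) / 9 = 93.3000 / 9 = 10.3667
UCL = X̄̄ + A₂·R̄ = 31.1667 + 0.577 × 10.3667 = 37.1482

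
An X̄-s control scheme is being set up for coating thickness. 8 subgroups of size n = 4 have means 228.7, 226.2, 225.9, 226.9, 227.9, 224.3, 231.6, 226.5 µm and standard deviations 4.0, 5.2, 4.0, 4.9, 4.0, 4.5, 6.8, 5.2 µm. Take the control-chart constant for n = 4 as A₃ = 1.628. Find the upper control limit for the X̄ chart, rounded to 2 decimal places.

X̄̄ = (228.7 + 226.2 + 225.9 + 226.9 + 227.9 + 224.3 + 231.6 + 226.5) / 8 = 227.2500
s̄ = (4.0 + 5.2 + 4.0 + 4.9 + 4.0 + 4.5 + 6.8 + 5.2) / 8 = 4.8250
UCL = X̄̄ + A₃·s̄ = 227.2500 + 1.628 × 4.8250 = 235.1051

235.11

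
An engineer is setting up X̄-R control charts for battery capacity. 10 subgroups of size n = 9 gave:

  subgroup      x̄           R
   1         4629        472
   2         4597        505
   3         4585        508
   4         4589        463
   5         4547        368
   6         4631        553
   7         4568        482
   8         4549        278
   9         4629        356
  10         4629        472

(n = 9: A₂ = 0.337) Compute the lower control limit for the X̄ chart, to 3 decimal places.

4445.099

X̄̄ = (4629 + 4597 + 4585 + 4589 + 4547 + 4631 + 4568 + 4549 + 4629 + 4629) / 10 = 45953.0000 / 10 = 4595.3000
R̄ = (472 + 505 + 508 + 463 + 368 + 553 + 482 + 278 + 356 + 472) / 10 = 4457.0000 / 10 = 445.7000
LCL = X̄̄ − A₂·R̄ = 4595.3000 − 0.337 × 445.7000 = 4445.0991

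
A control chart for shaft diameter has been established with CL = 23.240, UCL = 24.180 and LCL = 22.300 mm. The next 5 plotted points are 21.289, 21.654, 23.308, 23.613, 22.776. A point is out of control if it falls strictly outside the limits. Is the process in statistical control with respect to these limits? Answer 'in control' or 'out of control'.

out of control

Compare each point to [22.300, 24.180]: sample 1 = 21.289 < LCL; sample 2 = 21.654 < LCL.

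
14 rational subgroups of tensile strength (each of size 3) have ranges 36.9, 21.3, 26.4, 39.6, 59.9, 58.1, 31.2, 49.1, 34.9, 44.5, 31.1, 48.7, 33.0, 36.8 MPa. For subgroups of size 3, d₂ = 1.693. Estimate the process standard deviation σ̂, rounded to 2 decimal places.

23.27

R̄ = (36.9 + 21.3 + 26.4 + 39.6 + 59.9 + 58.1 + 31.2 + 49.1 + 34.9 + 44.5 + 31.1 + 48.7 + 33.0 + 36.8) / 14 = 39.3929
σ̂ = R̄ / d₂ = 39.3929 / 1.693 = 23.2681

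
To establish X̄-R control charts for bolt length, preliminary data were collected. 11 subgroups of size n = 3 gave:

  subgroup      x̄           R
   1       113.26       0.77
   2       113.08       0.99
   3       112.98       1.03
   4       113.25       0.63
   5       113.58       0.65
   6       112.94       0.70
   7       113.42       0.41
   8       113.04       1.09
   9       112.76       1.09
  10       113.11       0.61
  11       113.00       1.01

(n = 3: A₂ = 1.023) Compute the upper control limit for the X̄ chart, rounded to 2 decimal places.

113.96

X̄̄ = (113.26 + 113.08 + 112.98 + 113.25 + 113.58 + 112.94 + 113.42 + 113.04 + 112.76 + 113.11 + 113.00) / 11 = 1244.4200 / 11 = 113.1291
R̄ = (0.77 + 0.99 + 1.03 + 0.63 + 0.65 + 0.70 + 0.41 + 1.09 + 1.09 + 0.61 + 1.01) / 11 = 8.9800 / 11 = 0.8164
UCL = X̄̄ + A₂·R̄ = 113.1291 + 1.023 × 0.8164 = 113.9642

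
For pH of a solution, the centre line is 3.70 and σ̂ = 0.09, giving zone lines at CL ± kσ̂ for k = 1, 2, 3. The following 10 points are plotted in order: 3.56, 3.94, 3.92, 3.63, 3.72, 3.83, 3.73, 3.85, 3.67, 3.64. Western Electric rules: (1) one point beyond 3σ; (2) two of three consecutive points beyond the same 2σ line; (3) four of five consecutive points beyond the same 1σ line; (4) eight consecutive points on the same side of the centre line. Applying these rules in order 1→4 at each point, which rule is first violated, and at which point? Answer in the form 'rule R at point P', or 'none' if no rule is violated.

rule 2 at point 3

Zone of each point (C = within 1σ̂, B = 1σ̂–2σ̂, A = 2σ̂–3σ̂, * = beyond 3σ̂; sign = side of CL): 1:-B, 2:+A, 3:+A, 4:-C, 5:+C, 6:+B, 7:+C, 8:+B, 9:-C, 10:-C
Rule 2 (two of three consecutive points beyond the same 2σ limit) is satisfied at point 3.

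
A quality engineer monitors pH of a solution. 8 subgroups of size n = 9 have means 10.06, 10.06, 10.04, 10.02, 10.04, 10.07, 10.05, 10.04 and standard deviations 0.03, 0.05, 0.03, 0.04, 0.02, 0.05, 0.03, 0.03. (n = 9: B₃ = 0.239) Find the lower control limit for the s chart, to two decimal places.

0.01

s̄ = (0.03 + 0.05 + 0.03 + 0.04 + 0.02 + 0.05 + 0.03 + 0.03) / 8 = 0.0350
LCL_s = B₃·s̄ = 0.239 × 0.0350 = 0.0084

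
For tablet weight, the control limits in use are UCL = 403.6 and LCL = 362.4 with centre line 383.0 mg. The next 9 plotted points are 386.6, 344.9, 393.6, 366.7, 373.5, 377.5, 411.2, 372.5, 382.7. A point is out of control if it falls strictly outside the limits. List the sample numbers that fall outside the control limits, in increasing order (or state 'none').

Compare each point to [362.4, 403.6]: sample 2 = 344.9 < LCL; sample 7 = 411.2 > UCL.

2, 7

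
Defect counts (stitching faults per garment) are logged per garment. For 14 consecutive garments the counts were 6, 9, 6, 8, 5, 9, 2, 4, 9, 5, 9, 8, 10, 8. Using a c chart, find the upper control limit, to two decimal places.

14.94

c̄ = (6 + 9 + 6 + 8 + 5 + 9 + 2 + 4 + 9 + 5 + 9 + 8 + 10 + 8) / 14 = 98 / 14 = 7.0000
UCL = c̄ + 3√c̄ = 7.0000 + 3 × √7.0000 = 7.0000 + 3 × 2.6458 = 14.9373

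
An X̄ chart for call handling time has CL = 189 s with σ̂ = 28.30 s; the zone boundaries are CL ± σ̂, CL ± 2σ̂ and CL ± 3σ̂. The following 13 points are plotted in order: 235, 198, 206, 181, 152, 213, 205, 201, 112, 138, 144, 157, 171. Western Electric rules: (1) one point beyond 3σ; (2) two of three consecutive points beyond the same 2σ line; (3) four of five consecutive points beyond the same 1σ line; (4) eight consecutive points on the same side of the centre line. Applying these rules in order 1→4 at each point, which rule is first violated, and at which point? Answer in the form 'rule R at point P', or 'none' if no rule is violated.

rule 3 at point 12

Zone of each point (C = within 1σ̂, B = 1σ̂–2σ̂, A = 2σ̂–3σ̂, * = beyond 3σ̂; sign = side of CL): 1:+B, 2:+C, 3:+C, 4:-C, 5:-B, 6:+C, 7:+C, 8:+C, 9:-A, 10:-B, 11:-B, 12:-B, 13:-C
Rule 3 (four of five consecutive points beyond the same 1σ limit) is satisfied at point 12.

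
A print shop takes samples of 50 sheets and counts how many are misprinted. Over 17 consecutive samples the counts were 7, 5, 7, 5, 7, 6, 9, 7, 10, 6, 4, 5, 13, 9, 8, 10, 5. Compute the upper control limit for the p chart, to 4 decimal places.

0.2940

p̄ = Σdᵢ / (k·n) = 123 / (17 × 50) = 0.14471
UCL = p̄ + 3·√(p̄(1−p̄)/n) = 0.14471 + 3 × √(0.14471×0.85529/50) = 0.14471 + 3 × 0.04975 = 0.29396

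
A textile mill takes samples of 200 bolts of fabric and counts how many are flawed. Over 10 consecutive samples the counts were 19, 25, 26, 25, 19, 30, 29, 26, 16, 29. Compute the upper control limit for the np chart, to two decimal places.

38.29

p̄ = Σdᵢ / (k·n) = 244 / (10 × 200) = 0.12200
UCL = np̄ + 3·√(np̄(1−p̄)) = 24.4000 + 3 × √(24.4000×0.87800) = 24.4000 + 3 × 4.6285 = 38.2856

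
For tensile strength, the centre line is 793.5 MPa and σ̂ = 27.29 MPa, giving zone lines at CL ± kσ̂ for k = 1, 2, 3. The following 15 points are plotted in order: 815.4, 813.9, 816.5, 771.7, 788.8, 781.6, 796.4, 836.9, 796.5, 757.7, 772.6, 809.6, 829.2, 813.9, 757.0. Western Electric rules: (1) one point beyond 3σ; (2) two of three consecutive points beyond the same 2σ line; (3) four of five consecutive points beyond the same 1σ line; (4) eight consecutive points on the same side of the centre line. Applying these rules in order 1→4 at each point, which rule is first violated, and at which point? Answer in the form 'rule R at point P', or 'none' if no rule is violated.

none

Zone of each point (C = within 1σ̂, B = 1σ̂–2σ̂, A = 2σ̂–3σ̂, * = beyond 3σ̂; sign = side of CL): 1:+C, 2:+C, 3:+C, 4:-C, 5:-C, 6:-C, 7:+C, 8:+B, 9:+C, 10:-B, 11:-C, 12:+C, 13:+B, 14:+C, 15:-B
No rule fires across all 15 points.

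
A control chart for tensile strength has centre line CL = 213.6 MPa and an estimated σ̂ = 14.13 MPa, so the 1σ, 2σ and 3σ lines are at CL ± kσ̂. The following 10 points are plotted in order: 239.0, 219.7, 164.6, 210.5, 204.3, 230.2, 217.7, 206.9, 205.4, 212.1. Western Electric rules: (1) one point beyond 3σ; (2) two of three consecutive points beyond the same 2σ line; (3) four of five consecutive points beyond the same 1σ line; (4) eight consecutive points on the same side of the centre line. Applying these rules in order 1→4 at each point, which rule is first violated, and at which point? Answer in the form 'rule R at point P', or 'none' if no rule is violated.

rule 1 at point 3

Zone of each point (C = within 1σ̂, B = 1σ̂–2σ̂, A = 2σ̂–3σ̂, * = beyond 3σ̂; sign = side of CL): 1:+B, 2:+C, 3:-*, 4:-C, 5:-C, 6:+B, 7:+C, 8:-C, 9:-C, 10:-C
Rule 1 (one point beyond the 3σ limits) is satisfied at point 3.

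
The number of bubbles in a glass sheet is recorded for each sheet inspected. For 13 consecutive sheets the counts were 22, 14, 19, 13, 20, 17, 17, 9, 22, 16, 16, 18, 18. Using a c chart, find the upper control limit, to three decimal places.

29.369

c̄ = (22 + 14 + 19 + 13 + 20 + 17 + 17 + 9 + 22 + 16 + 16 + 18 + 18) / 13 = 221 / 13 = 17.0000
UCL = c̄ + 3√c̄ = 17.0000 + 3 × √17.0000 = 17.0000 + 3 × 4.1231 = 29.3693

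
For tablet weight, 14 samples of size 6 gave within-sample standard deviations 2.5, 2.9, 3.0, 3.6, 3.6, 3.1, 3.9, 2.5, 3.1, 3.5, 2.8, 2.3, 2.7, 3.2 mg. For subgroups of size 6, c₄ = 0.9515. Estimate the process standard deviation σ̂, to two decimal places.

s̄ = (2.5 + 2.9 + 3.0 + 3.6 + 3.6 + 3.1 + 3.9 + 2.5 + 3.1 + 3.5 + 2.8 + 2.3 + 2.7 + 3.2) / 14 = 3.0500
σ̂ = s̄ / c₄ = 3.0500 / 0.9515 = 3.2055

3.21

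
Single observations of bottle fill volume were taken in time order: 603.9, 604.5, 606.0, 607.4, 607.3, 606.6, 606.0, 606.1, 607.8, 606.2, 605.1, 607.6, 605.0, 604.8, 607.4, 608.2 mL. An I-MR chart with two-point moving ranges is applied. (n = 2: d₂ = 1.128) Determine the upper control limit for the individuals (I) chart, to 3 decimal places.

609.453

X̄ = (603.9 + 604.5 + 606.0 + 607.4 + 607.3 + 606.6 + 606.0 + 606.1 + 607.8 + 606.2 + 605.1 + 607.6 + 605.0 + 604.8 + 607.4 + 608.2) / 16 = 606.2437
Moving ranges: 0.6, 1.5, 1.4, 0.1, 0.7, 0.6, 0.1, 1.7, 1.6, 1.1, 2.5, 2.6, 0.2, 2.6, 0.8; M̄R̄ = 18.1000 / 15 = 1.2067
UCL = X̄ + 3·M̄R̄/d₂ = 606.2437 + 3 × 1.2067 / 1.128 = 609.4530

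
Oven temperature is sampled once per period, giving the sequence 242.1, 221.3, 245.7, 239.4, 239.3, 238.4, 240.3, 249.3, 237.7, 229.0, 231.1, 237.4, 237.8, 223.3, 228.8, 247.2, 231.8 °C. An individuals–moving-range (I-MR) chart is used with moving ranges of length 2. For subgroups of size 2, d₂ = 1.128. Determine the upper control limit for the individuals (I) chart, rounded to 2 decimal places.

260.78

X̄ = (242.1 + 221.3 + 245.7 + 239.4 + 239.3 + 238.4 + 240.3 + 249.3 + 237.7 + 229.0 + 231.1 + 237.4 + 237.8 + 223.3 + 228.8 + 247.2 + 231.8) / 17 = 236.4647
Moving ranges: 20.8, 24.4, 6.3, 0.1, 0.9, 1.9, 9.0, 11.6, 8.7, 2.1, 6.3, 0.4, 14.5, 5.5, 18.4, 15.4; M̄R̄ = 146.3000 / 16 = 9.1437
UCL = X̄ + 3·M̄R̄/d₂ = 236.4647 + 3 × 9.1437 / 1.128 = 260.7832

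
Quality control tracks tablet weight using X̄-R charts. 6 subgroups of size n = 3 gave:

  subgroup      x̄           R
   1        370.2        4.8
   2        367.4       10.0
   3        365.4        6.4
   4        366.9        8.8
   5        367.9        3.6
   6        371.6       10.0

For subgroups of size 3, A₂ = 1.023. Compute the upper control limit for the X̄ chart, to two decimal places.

X̄̄ = (370.2 + 367.4 + 365.4 + 366.9 + 367.9 + 371.6) / 6 = 2209.4000 / 6 = 368.2333
R̄ = (4.8 + 10.0 + 6.4 + 8.8 + 3.6 + 10.0) / 6 = 43.6000 / 6 = 7.2667
UCL = X̄̄ + A₂·R̄ = 368.2333 + 1.023 × 7.2667 = 375.6671

375.67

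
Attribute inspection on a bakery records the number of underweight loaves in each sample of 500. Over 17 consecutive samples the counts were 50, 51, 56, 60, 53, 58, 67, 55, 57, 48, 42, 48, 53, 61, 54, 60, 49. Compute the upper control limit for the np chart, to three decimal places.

p̄ = Σdᵢ / (k·n) = 922 / (17 × 500) = 0.10847
UCL = np̄ + 3·√(np̄(1−p̄)) = 54.2353 + 3 × √(54.2353×0.89153) = 54.2353 + 3 × 6.9536 = 75.0961

75.096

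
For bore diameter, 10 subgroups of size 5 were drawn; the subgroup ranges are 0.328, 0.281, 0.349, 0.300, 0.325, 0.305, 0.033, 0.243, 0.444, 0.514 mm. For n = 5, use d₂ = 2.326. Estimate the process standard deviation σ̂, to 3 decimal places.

R̄ = (0.328 + 0.281 + 0.349 + 0.300 + 0.325 + 0.305 + 0.033 + 0.243 + 0.444 + 0.514) / 10 = 0.3122
σ̂ = R̄ / d₂ = 0.3122 / 2.326 = 0.1342

0.134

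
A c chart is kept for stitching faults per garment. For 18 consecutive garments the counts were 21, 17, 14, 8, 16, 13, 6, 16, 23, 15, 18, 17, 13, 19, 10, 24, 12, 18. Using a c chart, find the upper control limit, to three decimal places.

c̄ = (21 + 17 + 14 + 8 + 16 + 13 + 6 + 16 + 23 + 15 + 18 + 17 + 13 + 19 + 10 + 24 + 12 + 18) / 18 = 280 / 18 = 15.5556
UCL = c̄ + 3√c̄ = 15.5556 + 3 × √15.5556 = 15.5556 + 3 × 3.9441 = 27.3877

27.388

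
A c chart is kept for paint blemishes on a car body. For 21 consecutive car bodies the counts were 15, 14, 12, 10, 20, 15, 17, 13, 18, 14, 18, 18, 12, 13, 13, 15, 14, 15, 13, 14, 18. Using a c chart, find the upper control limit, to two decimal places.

c̄ = (15 + 14 + 12 + 10 + 20 + 15 + 17 + 13 + 18 + 14 + 18 + 18 + 12 + 13 + 13 + 15 + 14 + 15 + 13 + 14 + 18) / 21 = 311 / 21 = 14.8095
UCL = c̄ + 3√c̄ = 14.8095 + 3 × √14.8095 = 14.8095 + 3 × 3.8483 = 26.3545

26.35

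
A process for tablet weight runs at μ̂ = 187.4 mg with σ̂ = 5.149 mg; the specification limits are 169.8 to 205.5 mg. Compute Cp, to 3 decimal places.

1.156

Cp = (USL − LSL) / (6σ̂) = (205.5 − 169.8) / (6 × 5.149) = 35.7000 / 30.8940 = 1.1556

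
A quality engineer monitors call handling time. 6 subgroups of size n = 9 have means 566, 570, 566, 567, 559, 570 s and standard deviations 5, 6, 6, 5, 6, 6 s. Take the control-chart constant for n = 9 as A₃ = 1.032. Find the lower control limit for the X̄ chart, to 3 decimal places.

560.485

X̄̄ = (566 + 570 + 566 + 567 + 559 + 570) / 6 = 566.3333
s̄ = (5 + 6 + 6 + 5 + 6 + 6) / 6 = 5.6667
LCL = X̄̄ − A₃·s̄ = 566.3333 − 1.032 × 5.6667 = 560.4853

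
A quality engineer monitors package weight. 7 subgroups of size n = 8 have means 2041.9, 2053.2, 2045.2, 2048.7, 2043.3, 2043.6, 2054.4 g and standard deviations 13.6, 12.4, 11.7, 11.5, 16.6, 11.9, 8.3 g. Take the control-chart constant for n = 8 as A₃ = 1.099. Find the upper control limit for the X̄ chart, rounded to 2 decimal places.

X̄̄ = (2041.9 + 2053.2 + 2045.2 + 2048.7 + 2043.3 + 2043.6 + 2054.4) / 7 = 2047.1857
s̄ = (13.6 + 12.4 + 11.7 + 11.5 + 16.6 + 11.9 + 8.3) / 7 = 12.2857
UCL = X̄̄ + A₃·s̄ = 2047.1857 + 1.099 × 12.2857 = 2060.6877

2060.69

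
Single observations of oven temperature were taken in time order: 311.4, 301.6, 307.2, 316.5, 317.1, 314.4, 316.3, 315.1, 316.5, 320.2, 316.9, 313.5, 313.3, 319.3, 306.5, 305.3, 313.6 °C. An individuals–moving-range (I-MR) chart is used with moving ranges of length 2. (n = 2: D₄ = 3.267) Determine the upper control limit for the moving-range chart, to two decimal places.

Moving ranges: 9.8, 5.6, 9.3, 0.6, 2.7, 1.9, 1.2, 1.4, 3.7, 3.3, 3.4, 0.2, 6.0, 12.8, 1.2, 8.3; M̄R̄ = 71.4000 / 16 = 4.4625
UCL_MR = D₄·M̄R̄ = 3.267 × 4.4625 = 14.5790

14.58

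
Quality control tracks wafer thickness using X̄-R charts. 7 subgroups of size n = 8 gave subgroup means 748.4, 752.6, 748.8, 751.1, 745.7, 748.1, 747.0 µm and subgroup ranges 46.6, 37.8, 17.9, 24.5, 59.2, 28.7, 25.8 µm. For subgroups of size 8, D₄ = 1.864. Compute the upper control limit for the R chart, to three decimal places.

64.042

R̄ = (46.6 + 37.8 + 17.9 + 24.5 + 59.2 + 28.7 + 25.8) / 7 = 240.5000 / 7 = 34.3571
UCL_R = D₄·R̄ = 1.864 × 34.3571 = 64.0417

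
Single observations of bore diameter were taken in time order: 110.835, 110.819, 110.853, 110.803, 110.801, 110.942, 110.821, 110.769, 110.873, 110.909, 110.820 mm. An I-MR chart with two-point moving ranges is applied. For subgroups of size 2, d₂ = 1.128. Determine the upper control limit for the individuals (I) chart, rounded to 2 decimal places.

X̄ = (110.835 + 110.819 + 110.853 + 110.803 + 110.801 + 110.942 + 110.821 + 110.769 + 110.873 + 110.909 + 110.820) / 11 = 110.8405
Moving ranges: 0.016, 0.034, 0.050, 0.002, 0.141, 0.121, 0.052, 0.104, 0.036, 0.089; M̄R̄ = 0.6450 / 10 = 0.0645
UCL = X̄ + 3·M̄R̄/d₂ = 110.8405 + 3 × 0.0645 / 1.128 = 111.0120

111.01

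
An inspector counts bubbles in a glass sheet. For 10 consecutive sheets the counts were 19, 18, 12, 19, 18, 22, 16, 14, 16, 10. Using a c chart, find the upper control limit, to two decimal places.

28.55

c̄ = (19 + 18 + 12 + 19 + 18 + 22 + 16 + 14 + 16 + 10) / 10 = 164 / 10 = 16.4000
UCL = c̄ + 3√c̄ = 16.4000 + 3 × √16.4000 = 16.4000 + 3 × 4.0497 = 28.5491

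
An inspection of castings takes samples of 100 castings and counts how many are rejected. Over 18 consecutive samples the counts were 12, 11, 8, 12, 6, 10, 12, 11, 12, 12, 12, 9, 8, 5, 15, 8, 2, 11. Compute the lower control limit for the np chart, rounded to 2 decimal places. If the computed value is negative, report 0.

0.87

p̄ = Σdᵢ / (k·n) = 176 / (18 × 100) = 0.09778
LCL = np̄ − 3·√(np̄(1−p̄)) = 9.7778 − 3 × 2.9701 = 0.8674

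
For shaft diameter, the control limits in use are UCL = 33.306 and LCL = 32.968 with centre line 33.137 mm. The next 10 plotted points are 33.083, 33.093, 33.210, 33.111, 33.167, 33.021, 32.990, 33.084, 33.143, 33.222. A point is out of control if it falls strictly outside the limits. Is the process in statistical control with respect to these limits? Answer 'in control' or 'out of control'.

in control

All 10 points lie within [32.968, 33.306].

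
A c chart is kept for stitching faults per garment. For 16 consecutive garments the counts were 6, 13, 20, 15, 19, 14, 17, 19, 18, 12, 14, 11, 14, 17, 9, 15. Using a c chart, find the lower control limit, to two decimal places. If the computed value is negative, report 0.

c̄ = (6 + 13 + 20 + 15 + 19 + 14 + 17 + 19 + 18 + 12 + 14 + 11 + 14 + 17 + 9 + 15) / 16 = 233 / 16 = 14.5625
LCL = c̄ − 3√c̄ = 14.5625 − 3 × 3.8161 = 3.1142

3.11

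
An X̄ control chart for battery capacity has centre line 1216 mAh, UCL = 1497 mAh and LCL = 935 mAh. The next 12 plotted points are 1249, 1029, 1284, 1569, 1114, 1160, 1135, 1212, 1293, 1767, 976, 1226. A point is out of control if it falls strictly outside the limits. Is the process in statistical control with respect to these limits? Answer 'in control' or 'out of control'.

Compare each point to [935, 1497]: sample 4 = 1569 > UCL; sample 10 = 1767 > UCL.

out of control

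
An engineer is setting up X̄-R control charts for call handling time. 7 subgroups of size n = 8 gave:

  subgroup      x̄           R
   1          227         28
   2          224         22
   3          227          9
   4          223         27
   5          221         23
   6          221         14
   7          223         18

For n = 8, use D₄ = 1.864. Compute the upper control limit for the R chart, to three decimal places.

R̄ = (28 + 22 + 9 + 27 + 23 + 14 + 18) / 7 = 141.0000 / 7 = 20.1429
UCL_R = D₄·R̄ = 1.864 × 20.1429 = 37.5463

37.546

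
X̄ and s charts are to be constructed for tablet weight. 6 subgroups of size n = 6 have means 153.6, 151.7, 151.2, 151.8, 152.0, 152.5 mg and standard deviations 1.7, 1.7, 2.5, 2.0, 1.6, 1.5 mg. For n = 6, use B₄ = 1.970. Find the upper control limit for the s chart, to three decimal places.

s̄ = (1.7 + 1.7 + 2.5 + 2.0 + 1.6 + 1.5) / 6 = 1.8333
UCL_s = B₄·s̄ = 1.970 × 1.8333 = 3.6117

3.612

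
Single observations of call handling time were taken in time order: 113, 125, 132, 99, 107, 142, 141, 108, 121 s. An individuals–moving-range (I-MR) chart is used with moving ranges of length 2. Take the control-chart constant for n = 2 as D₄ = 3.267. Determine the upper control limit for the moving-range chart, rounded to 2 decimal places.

Moving ranges: 12, 7, 33, 8, 35, 1, 33, 13; M̄R̄ = 142.0000 / 8 = 17.7500
UCL_MR = D₄·M̄R̄ = 3.267 × 17.7500 = 57.9892

57.99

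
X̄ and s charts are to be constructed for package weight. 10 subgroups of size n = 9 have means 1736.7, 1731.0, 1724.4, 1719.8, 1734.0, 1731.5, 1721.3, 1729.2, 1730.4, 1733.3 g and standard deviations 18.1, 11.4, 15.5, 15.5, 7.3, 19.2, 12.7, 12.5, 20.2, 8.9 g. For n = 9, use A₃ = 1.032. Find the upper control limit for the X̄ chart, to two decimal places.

1743.74

X̄̄ = (1736.7 + 1731.0 + 1724.4 + 1719.8 + 1734.0 + 1731.5 + 1721.3 + 1729.2 + 1730.4 + 1733.3) / 10 = 1729.1600
s̄ = (18.1 + 11.4 + 15.5 + 15.5 + 7.3 + 19.2 + 12.7 + 12.5 + 20.2 + 8.9) / 10 = 14.1300
UCL = X̄̄ + A₃·s̄ = 1729.1600 + 1.032 × 14.1300 = 1743.7422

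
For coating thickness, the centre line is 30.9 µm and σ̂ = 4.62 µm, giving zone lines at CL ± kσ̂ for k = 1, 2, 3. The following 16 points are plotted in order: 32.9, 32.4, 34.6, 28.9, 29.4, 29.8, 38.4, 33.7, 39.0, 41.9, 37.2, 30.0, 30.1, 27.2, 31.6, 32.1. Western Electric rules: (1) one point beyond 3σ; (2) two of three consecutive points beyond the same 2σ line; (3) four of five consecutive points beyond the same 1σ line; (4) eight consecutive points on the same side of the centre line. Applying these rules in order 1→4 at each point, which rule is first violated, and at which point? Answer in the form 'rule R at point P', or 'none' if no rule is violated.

Zone of each point (C = within 1σ̂, B = 1σ̂–2σ̂, A = 2σ̂–3σ̂, * = beyond 3σ̂; sign = side of CL): 1:+C, 2:+C, 3:+C, 4:-C, 5:-C, 6:-C, 7:+B, 8:+C, 9:+B, 10:+A, 11:+B, 12:-C, 13:-C, 14:-C, 15:+C, 16:+C
Rule 3 (four of five consecutive points beyond the same 1σ limit) is satisfied at point 11.

rule 3 at point 11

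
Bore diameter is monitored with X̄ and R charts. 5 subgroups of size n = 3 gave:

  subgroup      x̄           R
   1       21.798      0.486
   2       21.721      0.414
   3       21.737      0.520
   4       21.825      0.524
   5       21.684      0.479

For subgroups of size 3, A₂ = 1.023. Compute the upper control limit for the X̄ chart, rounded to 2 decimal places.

22.25

X̄̄ = (21.798 + 21.721 + 21.737 + 21.825 + 21.684) / 5 = 108.7650 / 5 = 21.7530
R̄ = (0.486 + 0.414 + 0.520 + 0.524 + 0.479) / 5 = 2.4230 / 5 = 0.4846
UCL = X̄̄ + A₂·R̄ = 21.7530 + 1.023 × 0.4846 = 22.2487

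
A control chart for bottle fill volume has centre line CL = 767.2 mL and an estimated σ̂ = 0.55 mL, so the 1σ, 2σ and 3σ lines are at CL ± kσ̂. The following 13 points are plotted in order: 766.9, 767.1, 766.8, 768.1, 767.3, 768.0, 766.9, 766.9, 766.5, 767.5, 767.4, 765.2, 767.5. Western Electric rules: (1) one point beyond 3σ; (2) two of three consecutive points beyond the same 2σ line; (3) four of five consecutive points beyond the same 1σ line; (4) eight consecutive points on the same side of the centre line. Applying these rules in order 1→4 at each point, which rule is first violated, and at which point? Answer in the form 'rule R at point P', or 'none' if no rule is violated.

rule 1 at point 12

Zone of each point (C = within 1σ̂, B = 1σ̂–2σ̂, A = 2σ̂–3σ̂, * = beyond 3σ̂; sign = side of CL): 1:-C, 2:-C, 3:-C, 4:+B, 5:+C, 6:+B, 7:-C, 8:-C, 9:-B, 10:+C, 11:+C, 12:-*, 13:+C
Rule 1 (one point beyond the 3σ limits) is satisfied at point 12.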